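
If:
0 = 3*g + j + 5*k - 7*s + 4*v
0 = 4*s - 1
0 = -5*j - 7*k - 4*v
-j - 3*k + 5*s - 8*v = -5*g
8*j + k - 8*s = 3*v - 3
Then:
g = 829/1692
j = 281/1692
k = -17/36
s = 1/4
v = 349/564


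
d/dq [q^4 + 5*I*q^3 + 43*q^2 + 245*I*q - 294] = 4*q^3 + 15*I*q^2 + 86*q + 245*I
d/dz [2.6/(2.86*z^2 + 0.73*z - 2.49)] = (-14.872*z - 1.898)/(2.86*z^2 + 0.73*z - 2.49)^2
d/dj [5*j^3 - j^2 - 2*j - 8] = 15*j^2 - 2*j - 2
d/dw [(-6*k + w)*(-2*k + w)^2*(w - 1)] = (2*k - w)*((-6*k + w)*(2*k - w) + (2*k - w)*(w - 1) + 2*(6*k - w)*(w - 1))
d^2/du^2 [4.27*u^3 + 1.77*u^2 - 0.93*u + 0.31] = 25.62*u + 3.54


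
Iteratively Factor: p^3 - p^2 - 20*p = (p - 5)*(p^2 + 4*p) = (p - 5)*(p + 4)*(p)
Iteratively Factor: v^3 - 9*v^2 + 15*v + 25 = (v - 5)*(v^2 - 4*v - 5) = (v - 5)^2*(v + 1)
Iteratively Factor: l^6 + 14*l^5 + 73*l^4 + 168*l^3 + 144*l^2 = (l + 3)*(l^5 + 11*l^4 + 40*l^3 + 48*l^2) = l*(l + 3)*(l^4 + 11*l^3 + 40*l^2 + 48*l) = l^2*(l + 3)*(l^3 + 11*l^2 + 40*l + 48) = l^2*(l + 3)*(l + 4)*(l^2 + 7*l + 12) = l^2*(l + 3)*(l + 4)^2*(l + 3)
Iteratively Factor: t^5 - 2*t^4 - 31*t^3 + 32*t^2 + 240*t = (t - 5)*(t^4 + 3*t^3 - 16*t^2 - 48*t) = (t - 5)*(t + 3)*(t^3 - 16*t) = (t - 5)*(t + 3)*(t + 4)*(t^2 - 4*t) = t*(t - 5)*(t + 3)*(t + 4)*(t - 4)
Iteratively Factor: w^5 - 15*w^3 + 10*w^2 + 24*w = (w + 4)*(w^4 - 4*w^3 + w^2 + 6*w) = (w - 3)*(w + 4)*(w^3 - w^2 - 2*w) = (w - 3)*(w + 1)*(w + 4)*(w^2 - 2*w) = (w - 3)*(w - 2)*(w + 1)*(w + 4)*(w)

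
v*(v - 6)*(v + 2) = v^3 - 4*v^2 - 12*v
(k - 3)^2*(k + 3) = k^3 - 3*k^2 - 9*k + 27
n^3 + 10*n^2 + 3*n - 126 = (n - 3)*(n + 6)*(n + 7)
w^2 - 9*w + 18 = (w - 6)*(w - 3)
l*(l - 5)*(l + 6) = l^3 + l^2 - 30*l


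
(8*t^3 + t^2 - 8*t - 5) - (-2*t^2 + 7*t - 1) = 8*t^3 + 3*t^2 - 15*t - 4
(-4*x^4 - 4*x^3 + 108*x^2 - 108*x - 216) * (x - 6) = -4*x^5 + 20*x^4 + 132*x^3 - 756*x^2 + 432*x + 1296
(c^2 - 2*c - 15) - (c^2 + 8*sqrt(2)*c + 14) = -8*sqrt(2)*c - 2*c - 29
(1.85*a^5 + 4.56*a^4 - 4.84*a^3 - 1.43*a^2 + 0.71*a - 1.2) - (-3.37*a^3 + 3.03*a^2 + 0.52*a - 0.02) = 1.85*a^5 + 4.56*a^4 - 1.47*a^3 - 4.46*a^2 + 0.19*a - 1.18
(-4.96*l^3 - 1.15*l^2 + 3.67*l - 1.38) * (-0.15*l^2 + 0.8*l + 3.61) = 0.744*l^5 - 3.7955*l^4 - 19.3761*l^3 - 1.0085*l^2 + 12.1447*l - 4.9818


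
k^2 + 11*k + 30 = (k + 5)*(k + 6)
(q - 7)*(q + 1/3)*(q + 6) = q^3 - 2*q^2/3 - 127*q/3 - 14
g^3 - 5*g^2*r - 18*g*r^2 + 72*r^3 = (g - 6*r)*(g - 3*r)*(g + 4*r)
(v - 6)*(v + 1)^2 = v^3 - 4*v^2 - 11*v - 6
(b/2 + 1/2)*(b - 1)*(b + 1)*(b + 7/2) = b^4/2 + 9*b^3/4 + 5*b^2/4 - 9*b/4 - 7/4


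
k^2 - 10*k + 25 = (k - 5)^2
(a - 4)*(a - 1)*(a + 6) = a^3 + a^2 - 26*a + 24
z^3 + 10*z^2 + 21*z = z*(z + 3)*(z + 7)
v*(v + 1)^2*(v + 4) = v^4 + 6*v^3 + 9*v^2 + 4*v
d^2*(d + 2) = d^3 + 2*d^2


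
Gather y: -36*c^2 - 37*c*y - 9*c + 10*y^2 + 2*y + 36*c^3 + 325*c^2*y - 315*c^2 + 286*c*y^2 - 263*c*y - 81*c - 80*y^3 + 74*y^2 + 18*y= 36*c^3 - 351*c^2 - 90*c - 80*y^3 + y^2*(286*c + 84) + y*(325*c^2 - 300*c + 20)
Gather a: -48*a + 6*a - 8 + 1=-42*a - 7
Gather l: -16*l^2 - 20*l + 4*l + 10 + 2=-16*l^2 - 16*l + 12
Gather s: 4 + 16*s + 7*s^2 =7*s^2 + 16*s + 4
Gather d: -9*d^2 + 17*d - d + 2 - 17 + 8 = -9*d^2 + 16*d - 7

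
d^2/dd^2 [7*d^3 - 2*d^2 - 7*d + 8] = 42*d - 4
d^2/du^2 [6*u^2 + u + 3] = 12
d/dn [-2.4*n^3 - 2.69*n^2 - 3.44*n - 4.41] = -7.2*n^2 - 5.38*n - 3.44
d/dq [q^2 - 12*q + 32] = 2*q - 12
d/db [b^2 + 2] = 2*b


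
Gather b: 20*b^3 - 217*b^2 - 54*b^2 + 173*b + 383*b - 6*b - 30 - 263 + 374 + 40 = 20*b^3 - 271*b^2 + 550*b + 121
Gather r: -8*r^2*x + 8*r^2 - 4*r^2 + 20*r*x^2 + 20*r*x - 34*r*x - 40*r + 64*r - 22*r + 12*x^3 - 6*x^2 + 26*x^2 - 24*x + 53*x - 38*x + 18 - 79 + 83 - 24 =r^2*(4 - 8*x) + r*(20*x^2 - 14*x + 2) + 12*x^3 + 20*x^2 - 9*x - 2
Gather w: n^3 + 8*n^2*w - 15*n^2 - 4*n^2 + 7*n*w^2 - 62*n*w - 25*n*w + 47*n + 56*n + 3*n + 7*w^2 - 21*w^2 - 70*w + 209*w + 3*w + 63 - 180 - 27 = n^3 - 19*n^2 + 106*n + w^2*(7*n - 14) + w*(8*n^2 - 87*n + 142) - 144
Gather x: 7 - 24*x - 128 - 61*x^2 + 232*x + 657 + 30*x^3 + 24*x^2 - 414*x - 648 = 30*x^3 - 37*x^2 - 206*x - 112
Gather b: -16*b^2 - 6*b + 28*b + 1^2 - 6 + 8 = -16*b^2 + 22*b + 3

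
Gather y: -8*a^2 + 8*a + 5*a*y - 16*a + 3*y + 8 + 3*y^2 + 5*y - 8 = -8*a^2 - 8*a + 3*y^2 + y*(5*a + 8)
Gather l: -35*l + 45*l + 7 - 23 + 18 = 10*l + 2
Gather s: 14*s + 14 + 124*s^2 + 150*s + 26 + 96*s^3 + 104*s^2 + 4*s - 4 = 96*s^3 + 228*s^2 + 168*s + 36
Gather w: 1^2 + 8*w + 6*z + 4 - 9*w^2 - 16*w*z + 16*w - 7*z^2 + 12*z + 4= -9*w^2 + w*(24 - 16*z) - 7*z^2 + 18*z + 9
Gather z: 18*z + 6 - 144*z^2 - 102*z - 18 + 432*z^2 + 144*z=288*z^2 + 60*z - 12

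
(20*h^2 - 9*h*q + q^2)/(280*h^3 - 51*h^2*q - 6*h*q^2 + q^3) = (-4*h + q)/(-56*h^2 - h*q + q^2)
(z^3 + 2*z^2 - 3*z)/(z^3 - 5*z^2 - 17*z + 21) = z/(z - 7)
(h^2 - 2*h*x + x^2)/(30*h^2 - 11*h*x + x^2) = (h^2 - 2*h*x + x^2)/(30*h^2 - 11*h*x + x^2)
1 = 1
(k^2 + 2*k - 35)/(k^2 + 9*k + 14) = (k - 5)/(k + 2)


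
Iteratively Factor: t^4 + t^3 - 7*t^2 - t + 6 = (t - 2)*(t^3 + 3*t^2 - t - 3) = (t - 2)*(t + 3)*(t^2 - 1) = (t - 2)*(t - 1)*(t + 3)*(t + 1)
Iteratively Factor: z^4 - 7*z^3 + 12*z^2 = (z - 3)*(z^3 - 4*z^2) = z*(z - 3)*(z^2 - 4*z) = z^2*(z - 3)*(z - 4)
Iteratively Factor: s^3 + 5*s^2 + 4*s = (s + 4)*(s^2 + s) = s*(s + 4)*(s + 1)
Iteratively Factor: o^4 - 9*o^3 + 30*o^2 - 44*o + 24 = (o - 2)*(o^3 - 7*o^2 + 16*o - 12) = (o - 3)*(o - 2)*(o^2 - 4*o + 4) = (o - 3)*(o - 2)^2*(o - 2)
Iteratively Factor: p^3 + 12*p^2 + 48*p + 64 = (p + 4)*(p^2 + 8*p + 16) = (p + 4)^2*(p + 4)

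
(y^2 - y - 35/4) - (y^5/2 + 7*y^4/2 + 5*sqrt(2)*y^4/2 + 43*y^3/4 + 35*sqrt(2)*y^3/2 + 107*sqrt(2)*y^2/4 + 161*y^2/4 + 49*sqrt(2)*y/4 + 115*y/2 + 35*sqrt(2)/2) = -y^5/2 - 5*sqrt(2)*y^4/2 - 7*y^4/2 - 35*sqrt(2)*y^3/2 - 43*y^3/4 - 157*y^2/4 - 107*sqrt(2)*y^2/4 - 117*y/2 - 49*sqrt(2)*y/4 - 35*sqrt(2)/2 - 35/4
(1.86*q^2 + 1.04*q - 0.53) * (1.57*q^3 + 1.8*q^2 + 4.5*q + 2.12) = 2.9202*q^5 + 4.9808*q^4 + 9.4099*q^3 + 7.6692*q^2 - 0.1802*q - 1.1236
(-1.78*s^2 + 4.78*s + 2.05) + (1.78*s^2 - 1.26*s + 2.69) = 3.52*s + 4.74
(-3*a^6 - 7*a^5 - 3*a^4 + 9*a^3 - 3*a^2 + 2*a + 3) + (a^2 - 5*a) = -3*a^6 - 7*a^5 - 3*a^4 + 9*a^3 - 2*a^2 - 3*a + 3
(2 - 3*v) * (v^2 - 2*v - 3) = -3*v^3 + 8*v^2 + 5*v - 6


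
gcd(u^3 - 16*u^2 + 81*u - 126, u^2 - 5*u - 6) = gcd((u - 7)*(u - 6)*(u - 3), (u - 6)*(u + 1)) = u - 6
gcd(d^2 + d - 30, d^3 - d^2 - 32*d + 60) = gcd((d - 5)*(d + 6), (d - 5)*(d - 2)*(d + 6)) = d^2 + d - 30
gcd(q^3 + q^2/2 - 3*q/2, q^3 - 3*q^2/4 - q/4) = q^2 - q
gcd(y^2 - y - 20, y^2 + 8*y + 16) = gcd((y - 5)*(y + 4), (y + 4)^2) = y + 4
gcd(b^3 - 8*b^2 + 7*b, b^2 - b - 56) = 1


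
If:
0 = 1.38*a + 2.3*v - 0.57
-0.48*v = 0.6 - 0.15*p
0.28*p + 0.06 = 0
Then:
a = 2.61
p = -0.21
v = -1.32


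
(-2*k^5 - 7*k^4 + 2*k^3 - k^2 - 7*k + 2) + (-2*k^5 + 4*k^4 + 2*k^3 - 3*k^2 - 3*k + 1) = -4*k^5 - 3*k^4 + 4*k^3 - 4*k^2 - 10*k + 3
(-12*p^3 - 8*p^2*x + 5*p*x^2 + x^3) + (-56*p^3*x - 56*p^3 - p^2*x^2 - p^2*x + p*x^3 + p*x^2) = -56*p^3*x - 68*p^3 - p^2*x^2 - 9*p^2*x + p*x^3 + 6*p*x^2 + x^3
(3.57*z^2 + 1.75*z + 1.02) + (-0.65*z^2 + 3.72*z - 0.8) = 2.92*z^2 + 5.47*z + 0.22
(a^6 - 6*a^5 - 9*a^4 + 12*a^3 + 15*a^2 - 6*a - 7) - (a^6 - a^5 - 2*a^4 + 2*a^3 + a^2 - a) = -5*a^5 - 7*a^4 + 10*a^3 + 14*a^2 - 5*a - 7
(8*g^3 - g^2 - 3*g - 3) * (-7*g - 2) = -56*g^4 - 9*g^3 + 23*g^2 + 27*g + 6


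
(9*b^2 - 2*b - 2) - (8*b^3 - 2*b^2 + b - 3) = -8*b^3 + 11*b^2 - 3*b + 1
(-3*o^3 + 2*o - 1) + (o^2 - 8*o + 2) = -3*o^3 + o^2 - 6*o + 1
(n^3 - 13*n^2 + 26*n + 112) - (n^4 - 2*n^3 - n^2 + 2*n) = -n^4 + 3*n^3 - 12*n^2 + 24*n + 112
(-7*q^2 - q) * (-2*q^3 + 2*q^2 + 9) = 14*q^5 - 12*q^4 - 2*q^3 - 63*q^2 - 9*q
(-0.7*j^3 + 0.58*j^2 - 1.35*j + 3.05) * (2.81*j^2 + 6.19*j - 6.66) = -1.967*j^5 - 2.7032*j^4 + 4.4587*j^3 - 3.6488*j^2 + 27.8705*j - 20.313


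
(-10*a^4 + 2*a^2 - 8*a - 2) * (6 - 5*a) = 50*a^5 - 60*a^4 - 10*a^3 + 52*a^2 - 38*a - 12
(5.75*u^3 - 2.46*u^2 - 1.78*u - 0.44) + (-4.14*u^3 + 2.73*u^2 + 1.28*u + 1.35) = 1.61*u^3 + 0.27*u^2 - 0.5*u + 0.91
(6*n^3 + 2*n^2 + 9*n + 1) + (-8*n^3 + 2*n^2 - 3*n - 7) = -2*n^3 + 4*n^2 + 6*n - 6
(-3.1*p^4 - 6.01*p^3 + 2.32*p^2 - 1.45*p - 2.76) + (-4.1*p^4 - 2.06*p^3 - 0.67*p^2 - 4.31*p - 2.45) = -7.2*p^4 - 8.07*p^3 + 1.65*p^2 - 5.76*p - 5.21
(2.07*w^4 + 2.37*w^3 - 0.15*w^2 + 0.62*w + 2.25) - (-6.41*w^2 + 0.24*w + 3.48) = 2.07*w^4 + 2.37*w^3 + 6.26*w^2 + 0.38*w - 1.23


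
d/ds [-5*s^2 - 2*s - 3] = -10*s - 2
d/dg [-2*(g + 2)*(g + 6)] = -4*g - 16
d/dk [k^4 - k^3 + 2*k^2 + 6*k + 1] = 4*k^3 - 3*k^2 + 4*k + 6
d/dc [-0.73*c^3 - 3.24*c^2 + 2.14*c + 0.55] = -2.19*c^2 - 6.48*c + 2.14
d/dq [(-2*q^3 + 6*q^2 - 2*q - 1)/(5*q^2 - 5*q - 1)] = (-10*q^4 + 20*q^3 - 14*q^2 - 2*q - 3)/(25*q^4 - 50*q^3 + 15*q^2 + 10*q + 1)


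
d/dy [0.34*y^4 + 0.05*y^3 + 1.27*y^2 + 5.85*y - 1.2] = 1.36*y^3 + 0.15*y^2 + 2.54*y + 5.85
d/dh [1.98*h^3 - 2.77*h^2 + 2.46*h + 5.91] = 5.94*h^2 - 5.54*h + 2.46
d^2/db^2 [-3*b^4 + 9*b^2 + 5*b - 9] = 18 - 36*b^2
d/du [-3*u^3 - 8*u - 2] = -9*u^2 - 8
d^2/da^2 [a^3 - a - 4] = 6*a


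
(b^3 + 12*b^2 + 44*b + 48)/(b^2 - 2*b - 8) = (b^2 + 10*b + 24)/(b - 4)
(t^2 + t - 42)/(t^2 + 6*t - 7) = (t - 6)/(t - 1)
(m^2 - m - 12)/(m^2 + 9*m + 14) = (m^2 - m - 12)/(m^2 + 9*m + 14)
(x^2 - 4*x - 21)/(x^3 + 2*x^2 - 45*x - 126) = 1/(x + 6)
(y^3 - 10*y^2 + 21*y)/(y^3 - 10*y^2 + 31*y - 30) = y*(y - 7)/(y^2 - 7*y + 10)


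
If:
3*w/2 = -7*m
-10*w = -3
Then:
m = -9/140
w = 3/10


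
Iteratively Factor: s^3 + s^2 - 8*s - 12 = (s + 2)*(s^2 - s - 6) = (s - 3)*(s + 2)*(s + 2)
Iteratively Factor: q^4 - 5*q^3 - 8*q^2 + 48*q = (q - 4)*(q^3 - q^2 - 12*q) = q*(q - 4)*(q^2 - q - 12) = q*(q - 4)^2*(q + 3)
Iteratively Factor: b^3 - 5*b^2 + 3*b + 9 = (b + 1)*(b^2 - 6*b + 9) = (b - 3)*(b + 1)*(b - 3)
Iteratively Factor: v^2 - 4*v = (v - 4)*(v)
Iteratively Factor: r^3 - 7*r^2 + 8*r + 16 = (r - 4)*(r^2 - 3*r - 4) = (r - 4)^2*(r + 1)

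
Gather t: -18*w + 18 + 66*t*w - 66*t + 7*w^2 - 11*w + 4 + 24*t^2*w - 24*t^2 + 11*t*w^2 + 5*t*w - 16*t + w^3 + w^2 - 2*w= t^2*(24*w - 24) + t*(11*w^2 + 71*w - 82) + w^3 + 8*w^2 - 31*w + 22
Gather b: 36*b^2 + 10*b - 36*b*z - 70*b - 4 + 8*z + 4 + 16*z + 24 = 36*b^2 + b*(-36*z - 60) + 24*z + 24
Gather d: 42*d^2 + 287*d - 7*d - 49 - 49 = 42*d^2 + 280*d - 98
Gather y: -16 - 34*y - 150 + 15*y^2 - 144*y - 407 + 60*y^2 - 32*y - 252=75*y^2 - 210*y - 825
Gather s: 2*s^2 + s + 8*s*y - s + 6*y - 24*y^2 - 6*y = 2*s^2 + 8*s*y - 24*y^2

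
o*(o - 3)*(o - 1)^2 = o^4 - 5*o^3 + 7*o^2 - 3*o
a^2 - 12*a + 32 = (a - 8)*(a - 4)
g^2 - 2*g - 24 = (g - 6)*(g + 4)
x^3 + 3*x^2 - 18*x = x*(x - 3)*(x + 6)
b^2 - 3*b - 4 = (b - 4)*(b + 1)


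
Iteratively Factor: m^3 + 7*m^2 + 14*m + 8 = (m + 4)*(m^2 + 3*m + 2) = (m + 1)*(m + 4)*(m + 2)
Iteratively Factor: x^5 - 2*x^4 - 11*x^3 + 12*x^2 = (x + 3)*(x^4 - 5*x^3 + 4*x^2) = (x - 1)*(x + 3)*(x^3 - 4*x^2) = (x - 4)*(x - 1)*(x + 3)*(x^2) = x*(x - 4)*(x - 1)*(x + 3)*(x)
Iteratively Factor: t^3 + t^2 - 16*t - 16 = (t + 1)*(t^2 - 16) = (t - 4)*(t + 1)*(t + 4)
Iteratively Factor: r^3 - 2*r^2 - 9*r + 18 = (r - 3)*(r^2 + r - 6) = (r - 3)*(r - 2)*(r + 3)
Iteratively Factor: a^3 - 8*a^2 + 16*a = (a - 4)*(a^2 - 4*a) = a*(a - 4)*(a - 4)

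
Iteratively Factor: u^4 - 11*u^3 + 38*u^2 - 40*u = (u)*(u^3 - 11*u^2 + 38*u - 40) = u*(u - 4)*(u^2 - 7*u + 10) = u*(u - 5)*(u - 4)*(u - 2)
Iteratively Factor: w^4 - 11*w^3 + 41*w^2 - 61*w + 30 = (w - 1)*(w^3 - 10*w^2 + 31*w - 30) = (w - 3)*(w - 1)*(w^2 - 7*w + 10) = (w - 5)*(w - 3)*(w - 1)*(w - 2)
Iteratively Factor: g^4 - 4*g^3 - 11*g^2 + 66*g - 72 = (g - 3)*(g^3 - g^2 - 14*g + 24) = (g - 3)*(g + 4)*(g^2 - 5*g + 6) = (g - 3)^2*(g + 4)*(g - 2)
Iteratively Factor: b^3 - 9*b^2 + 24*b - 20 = (b - 2)*(b^2 - 7*b + 10) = (b - 2)^2*(b - 5)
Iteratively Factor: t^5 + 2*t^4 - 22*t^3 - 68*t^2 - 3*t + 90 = (t - 5)*(t^4 + 7*t^3 + 13*t^2 - 3*t - 18) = (t - 5)*(t - 1)*(t^3 + 8*t^2 + 21*t + 18) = (t - 5)*(t - 1)*(t + 2)*(t^2 + 6*t + 9) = (t - 5)*(t - 1)*(t + 2)*(t + 3)*(t + 3)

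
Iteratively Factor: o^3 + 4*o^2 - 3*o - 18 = (o - 2)*(o^2 + 6*o + 9) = (o - 2)*(o + 3)*(o + 3)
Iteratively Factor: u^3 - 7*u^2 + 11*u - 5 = (u - 5)*(u^2 - 2*u + 1) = (u - 5)*(u - 1)*(u - 1)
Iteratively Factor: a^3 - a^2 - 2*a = (a + 1)*(a^2 - 2*a) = a*(a + 1)*(a - 2)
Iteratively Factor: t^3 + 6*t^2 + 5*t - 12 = (t + 3)*(t^2 + 3*t - 4) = (t - 1)*(t + 3)*(t + 4)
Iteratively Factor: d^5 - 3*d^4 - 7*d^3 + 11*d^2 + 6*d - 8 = (d - 4)*(d^4 + d^3 - 3*d^2 - d + 2) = (d - 4)*(d + 2)*(d^3 - d^2 - d + 1) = (d - 4)*(d + 1)*(d + 2)*(d^2 - 2*d + 1) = (d - 4)*(d - 1)*(d + 1)*(d + 2)*(d - 1)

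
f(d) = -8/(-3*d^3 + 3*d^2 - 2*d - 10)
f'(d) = -8*(9*d^2 - 6*d + 2)/(-3*d^3 + 3*d^2 - 2*d - 10)^2 = 8*(-9*d^2 + 6*d - 2)/(3*d^3 - 3*d^2 + 2*d + 10)^2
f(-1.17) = -6.39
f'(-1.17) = -108.99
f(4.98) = 0.03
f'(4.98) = -0.02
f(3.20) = 0.10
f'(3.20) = -0.09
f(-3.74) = -0.04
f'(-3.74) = -0.03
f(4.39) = 0.04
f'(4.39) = -0.03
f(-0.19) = 0.84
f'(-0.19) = -0.31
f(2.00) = 0.31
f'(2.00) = -0.31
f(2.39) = 0.21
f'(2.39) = -0.21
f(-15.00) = 0.00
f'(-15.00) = 0.00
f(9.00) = 0.00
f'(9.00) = 0.00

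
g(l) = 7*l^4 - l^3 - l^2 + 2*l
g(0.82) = 3.58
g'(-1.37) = -72.89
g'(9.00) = 20153.00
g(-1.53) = 36.54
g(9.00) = 45135.00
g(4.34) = 2391.56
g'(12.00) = 47930.00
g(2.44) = 232.52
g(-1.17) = 11.01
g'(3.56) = 1220.16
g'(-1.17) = -44.61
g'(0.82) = 13.78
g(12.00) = 143304.00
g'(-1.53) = -102.25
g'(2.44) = 386.01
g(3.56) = 1073.67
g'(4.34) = 2225.72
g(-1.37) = 22.61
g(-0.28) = -0.57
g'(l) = 28*l^3 - 3*l^2 - 2*l + 2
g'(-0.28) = 1.71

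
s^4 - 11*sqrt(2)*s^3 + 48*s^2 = s^2*(s - 8*sqrt(2))*(s - 3*sqrt(2))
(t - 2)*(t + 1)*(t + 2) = t^3 + t^2 - 4*t - 4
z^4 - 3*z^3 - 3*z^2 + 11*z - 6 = (z - 3)*(z - 1)^2*(z + 2)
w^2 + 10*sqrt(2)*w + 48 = (w + 4*sqrt(2))*(w + 6*sqrt(2))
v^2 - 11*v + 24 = (v - 8)*(v - 3)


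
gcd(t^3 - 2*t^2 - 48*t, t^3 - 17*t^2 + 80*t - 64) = t - 8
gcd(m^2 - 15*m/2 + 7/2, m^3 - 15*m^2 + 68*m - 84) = m - 7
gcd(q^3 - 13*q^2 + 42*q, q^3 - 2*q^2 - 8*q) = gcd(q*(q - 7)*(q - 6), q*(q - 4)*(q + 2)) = q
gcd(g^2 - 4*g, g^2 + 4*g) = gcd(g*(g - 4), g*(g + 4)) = g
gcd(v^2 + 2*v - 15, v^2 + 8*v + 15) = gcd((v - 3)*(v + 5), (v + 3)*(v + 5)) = v + 5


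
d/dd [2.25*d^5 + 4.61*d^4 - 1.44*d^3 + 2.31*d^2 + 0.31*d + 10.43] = 11.25*d^4 + 18.44*d^3 - 4.32*d^2 + 4.62*d + 0.31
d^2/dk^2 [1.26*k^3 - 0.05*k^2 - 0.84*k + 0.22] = 7.56*k - 0.1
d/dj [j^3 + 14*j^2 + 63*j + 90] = 3*j^2 + 28*j + 63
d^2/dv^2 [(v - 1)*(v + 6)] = 2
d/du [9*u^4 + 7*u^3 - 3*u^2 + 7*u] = 36*u^3 + 21*u^2 - 6*u + 7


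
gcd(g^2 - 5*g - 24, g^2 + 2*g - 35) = 1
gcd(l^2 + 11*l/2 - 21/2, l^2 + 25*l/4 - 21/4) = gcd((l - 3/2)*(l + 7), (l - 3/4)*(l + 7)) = l + 7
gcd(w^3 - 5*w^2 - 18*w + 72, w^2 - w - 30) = w - 6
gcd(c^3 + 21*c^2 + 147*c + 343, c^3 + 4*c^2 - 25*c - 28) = c + 7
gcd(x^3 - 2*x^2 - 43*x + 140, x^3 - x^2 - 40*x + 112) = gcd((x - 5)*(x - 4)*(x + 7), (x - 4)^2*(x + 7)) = x^2 + 3*x - 28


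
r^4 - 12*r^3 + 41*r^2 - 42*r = r*(r - 7)*(r - 3)*(r - 2)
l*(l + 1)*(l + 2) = l^3 + 3*l^2 + 2*l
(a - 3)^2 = a^2 - 6*a + 9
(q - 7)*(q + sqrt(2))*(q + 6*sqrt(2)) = q^3 - 7*q^2 + 7*sqrt(2)*q^2 - 49*sqrt(2)*q + 12*q - 84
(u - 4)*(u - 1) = u^2 - 5*u + 4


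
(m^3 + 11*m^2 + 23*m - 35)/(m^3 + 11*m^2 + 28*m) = (m^2 + 4*m - 5)/(m*(m + 4))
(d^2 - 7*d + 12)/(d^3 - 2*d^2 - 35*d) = (-d^2 + 7*d - 12)/(d*(-d^2 + 2*d + 35))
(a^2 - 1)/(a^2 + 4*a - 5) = (a + 1)/(a + 5)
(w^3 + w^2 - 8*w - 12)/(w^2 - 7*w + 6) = (w^3 + w^2 - 8*w - 12)/(w^2 - 7*w + 6)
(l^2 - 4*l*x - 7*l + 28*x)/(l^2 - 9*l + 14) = (l - 4*x)/(l - 2)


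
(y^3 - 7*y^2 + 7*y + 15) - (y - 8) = y^3 - 7*y^2 + 6*y + 23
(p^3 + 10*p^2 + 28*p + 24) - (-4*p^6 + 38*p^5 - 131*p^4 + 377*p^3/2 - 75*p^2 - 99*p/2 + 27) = 4*p^6 - 38*p^5 + 131*p^4 - 375*p^3/2 + 85*p^2 + 155*p/2 - 3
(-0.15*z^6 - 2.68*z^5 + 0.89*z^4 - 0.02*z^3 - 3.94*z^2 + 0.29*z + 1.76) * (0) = 0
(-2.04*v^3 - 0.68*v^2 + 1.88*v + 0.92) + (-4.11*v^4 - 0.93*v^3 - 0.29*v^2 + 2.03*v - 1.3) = -4.11*v^4 - 2.97*v^3 - 0.97*v^2 + 3.91*v - 0.38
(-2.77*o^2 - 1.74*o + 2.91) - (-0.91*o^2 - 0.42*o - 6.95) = -1.86*o^2 - 1.32*o + 9.86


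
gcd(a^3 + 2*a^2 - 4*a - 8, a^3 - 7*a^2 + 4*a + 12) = a - 2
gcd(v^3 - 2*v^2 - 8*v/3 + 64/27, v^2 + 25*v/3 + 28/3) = v + 4/3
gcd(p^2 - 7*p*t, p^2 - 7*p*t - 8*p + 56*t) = p - 7*t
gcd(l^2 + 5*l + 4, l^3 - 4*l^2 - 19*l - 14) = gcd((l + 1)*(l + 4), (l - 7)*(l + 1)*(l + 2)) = l + 1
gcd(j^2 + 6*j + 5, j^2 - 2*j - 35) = j + 5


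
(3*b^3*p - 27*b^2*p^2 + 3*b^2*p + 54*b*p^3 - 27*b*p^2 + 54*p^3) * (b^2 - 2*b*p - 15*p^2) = 3*b^5*p - 33*b^4*p^2 + 3*b^4*p + 63*b^3*p^3 - 33*b^3*p^2 + 297*b^2*p^4 + 63*b^2*p^3 - 810*b*p^5 + 297*b*p^4 - 810*p^5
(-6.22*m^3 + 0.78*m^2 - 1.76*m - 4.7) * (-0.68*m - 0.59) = 4.2296*m^4 + 3.1394*m^3 + 0.7366*m^2 + 4.2344*m + 2.773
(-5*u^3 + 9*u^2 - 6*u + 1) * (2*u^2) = -10*u^5 + 18*u^4 - 12*u^3 + 2*u^2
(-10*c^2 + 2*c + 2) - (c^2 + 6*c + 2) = -11*c^2 - 4*c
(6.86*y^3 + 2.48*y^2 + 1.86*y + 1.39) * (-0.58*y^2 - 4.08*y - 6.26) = -3.9788*y^5 - 29.4272*y^4 - 54.1408*y^3 - 23.9198*y^2 - 17.3148*y - 8.7014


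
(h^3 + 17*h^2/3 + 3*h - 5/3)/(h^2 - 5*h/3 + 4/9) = 3*(h^2 + 6*h + 5)/(3*h - 4)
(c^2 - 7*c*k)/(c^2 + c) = (c - 7*k)/(c + 1)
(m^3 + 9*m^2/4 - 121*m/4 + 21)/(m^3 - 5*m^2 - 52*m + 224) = (m - 3/4)/(m - 8)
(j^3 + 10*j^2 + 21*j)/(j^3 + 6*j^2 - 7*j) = (j + 3)/(j - 1)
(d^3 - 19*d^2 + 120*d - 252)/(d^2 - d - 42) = (d^2 - 12*d + 36)/(d + 6)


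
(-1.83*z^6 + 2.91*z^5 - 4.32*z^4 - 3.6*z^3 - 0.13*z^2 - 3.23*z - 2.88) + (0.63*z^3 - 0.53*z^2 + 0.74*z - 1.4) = -1.83*z^6 + 2.91*z^5 - 4.32*z^4 - 2.97*z^3 - 0.66*z^2 - 2.49*z - 4.28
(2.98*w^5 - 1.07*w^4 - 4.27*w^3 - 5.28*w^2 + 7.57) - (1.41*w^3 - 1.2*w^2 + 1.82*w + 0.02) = 2.98*w^5 - 1.07*w^4 - 5.68*w^3 - 4.08*w^2 - 1.82*w + 7.55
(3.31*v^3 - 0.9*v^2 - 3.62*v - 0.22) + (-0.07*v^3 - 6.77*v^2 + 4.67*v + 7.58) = 3.24*v^3 - 7.67*v^2 + 1.05*v + 7.36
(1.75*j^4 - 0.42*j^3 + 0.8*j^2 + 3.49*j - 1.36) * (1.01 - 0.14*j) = -0.245*j^5 + 1.8263*j^4 - 0.5362*j^3 + 0.3194*j^2 + 3.7153*j - 1.3736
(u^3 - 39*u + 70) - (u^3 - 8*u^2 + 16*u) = 8*u^2 - 55*u + 70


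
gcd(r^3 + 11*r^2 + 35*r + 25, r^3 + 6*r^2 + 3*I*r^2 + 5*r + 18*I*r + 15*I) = r^2 + 6*r + 5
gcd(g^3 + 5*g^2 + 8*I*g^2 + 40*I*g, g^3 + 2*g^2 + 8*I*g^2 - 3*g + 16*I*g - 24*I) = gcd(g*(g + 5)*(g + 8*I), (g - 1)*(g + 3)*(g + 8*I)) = g + 8*I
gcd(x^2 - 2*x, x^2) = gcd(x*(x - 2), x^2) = x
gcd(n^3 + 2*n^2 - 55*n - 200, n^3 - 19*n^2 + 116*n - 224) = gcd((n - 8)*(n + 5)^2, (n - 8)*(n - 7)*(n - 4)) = n - 8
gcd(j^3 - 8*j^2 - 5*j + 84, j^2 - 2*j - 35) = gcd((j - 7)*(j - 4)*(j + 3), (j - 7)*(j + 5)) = j - 7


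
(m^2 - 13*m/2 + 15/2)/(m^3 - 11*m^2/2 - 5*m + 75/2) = (2*m - 3)/(2*m^2 - m - 15)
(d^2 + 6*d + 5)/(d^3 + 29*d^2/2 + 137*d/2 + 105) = 2*(d + 1)/(2*d^2 + 19*d + 42)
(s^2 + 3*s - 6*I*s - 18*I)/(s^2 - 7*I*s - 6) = (s + 3)/(s - I)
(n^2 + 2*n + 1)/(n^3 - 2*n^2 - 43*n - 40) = (n + 1)/(n^2 - 3*n - 40)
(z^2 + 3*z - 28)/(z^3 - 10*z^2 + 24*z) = (z + 7)/(z*(z - 6))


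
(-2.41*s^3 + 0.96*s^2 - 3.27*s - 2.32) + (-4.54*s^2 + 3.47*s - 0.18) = -2.41*s^3 - 3.58*s^2 + 0.2*s - 2.5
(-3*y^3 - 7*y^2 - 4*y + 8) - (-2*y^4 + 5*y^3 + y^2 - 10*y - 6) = 2*y^4 - 8*y^3 - 8*y^2 + 6*y + 14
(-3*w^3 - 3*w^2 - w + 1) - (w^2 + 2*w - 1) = -3*w^3 - 4*w^2 - 3*w + 2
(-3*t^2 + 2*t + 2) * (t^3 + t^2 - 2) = -3*t^5 - t^4 + 4*t^3 + 8*t^2 - 4*t - 4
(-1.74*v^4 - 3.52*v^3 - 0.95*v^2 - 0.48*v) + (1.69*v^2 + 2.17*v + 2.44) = -1.74*v^4 - 3.52*v^3 + 0.74*v^2 + 1.69*v + 2.44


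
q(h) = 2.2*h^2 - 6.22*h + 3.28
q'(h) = 4.4*h - 6.22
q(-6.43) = 134.23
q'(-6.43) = -34.51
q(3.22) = 6.06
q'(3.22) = 7.95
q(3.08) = 4.99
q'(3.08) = 7.33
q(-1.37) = 15.93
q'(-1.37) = -12.25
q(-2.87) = 39.25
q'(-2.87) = -18.85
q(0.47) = 0.84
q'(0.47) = -4.15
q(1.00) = -0.74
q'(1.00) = -1.82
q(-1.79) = 21.46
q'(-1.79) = -14.10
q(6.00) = 45.16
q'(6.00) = 20.18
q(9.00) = 125.50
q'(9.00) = 33.38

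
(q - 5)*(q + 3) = q^2 - 2*q - 15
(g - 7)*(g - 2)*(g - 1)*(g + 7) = g^4 - 3*g^3 - 47*g^2 + 147*g - 98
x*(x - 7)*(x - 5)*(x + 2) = x^4 - 10*x^3 + 11*x^2 + 70*x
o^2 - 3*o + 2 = (o - 2)*(o - 1)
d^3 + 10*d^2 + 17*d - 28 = (d - 1)*(d + 4)*(d + 7)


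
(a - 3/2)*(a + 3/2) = a^2 - 9/4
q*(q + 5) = q^2 + 5*q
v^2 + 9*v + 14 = (v + 2)*(v + 7)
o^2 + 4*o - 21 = (o - 3)*(o + 7)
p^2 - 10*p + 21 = (p - 7)*(p - 3)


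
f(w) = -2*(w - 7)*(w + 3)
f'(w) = 8 - 4*w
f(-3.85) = -18.44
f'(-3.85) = 23.40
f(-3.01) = -0.20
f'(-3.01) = 20.04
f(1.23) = 48.81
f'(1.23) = 3.08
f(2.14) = 49.96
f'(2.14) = -0.56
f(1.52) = 49.54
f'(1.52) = 1.92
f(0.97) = 47.88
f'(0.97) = 4.12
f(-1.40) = 26.88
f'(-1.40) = 13.60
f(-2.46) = 10.22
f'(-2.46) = 17.84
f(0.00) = 42.00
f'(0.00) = 8.00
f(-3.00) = 0.00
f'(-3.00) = 20.00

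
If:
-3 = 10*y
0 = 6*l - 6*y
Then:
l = -3/10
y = -3/10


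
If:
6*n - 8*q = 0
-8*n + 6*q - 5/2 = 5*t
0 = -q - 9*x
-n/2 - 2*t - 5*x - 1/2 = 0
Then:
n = -30/79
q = -45/158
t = -37/158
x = 5/158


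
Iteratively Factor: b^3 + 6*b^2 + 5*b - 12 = (b + 3)*(b^2 + 3*b - 4) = (b + 3)*(b + 4)*(b - 1)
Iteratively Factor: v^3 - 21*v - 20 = (v + 1)*(v^2 - v - 20) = (v - 5)*(v + 1)*(v + 4)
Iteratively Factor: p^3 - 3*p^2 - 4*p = (p)*(p^2 - 3*p - 4) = p*(p - 4)*(p + 1)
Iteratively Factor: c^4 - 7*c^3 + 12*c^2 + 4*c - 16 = (c + 1)*(c^3 - 8*c^2 + 20*c - 16) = (c - 2)*(c + 1)*(c^2 - 6*c + 8) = (c - 4)*(c - 2)*(c + 1)*(c - 2)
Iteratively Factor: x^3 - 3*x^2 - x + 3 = (x - 3)*(x^2 - 1) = (x - 3)*(x - 1)*(x + 1)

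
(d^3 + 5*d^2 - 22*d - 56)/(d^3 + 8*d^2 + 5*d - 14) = (d - 4)/(d - 1)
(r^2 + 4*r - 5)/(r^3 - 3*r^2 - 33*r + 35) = 1/(r - 7)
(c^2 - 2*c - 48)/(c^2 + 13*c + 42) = (c - 8)/(c + 7)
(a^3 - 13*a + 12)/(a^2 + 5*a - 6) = (a^2 + a - 12)/(a + 6)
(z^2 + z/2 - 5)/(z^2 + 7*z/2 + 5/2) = (z - 2)/(z + 1)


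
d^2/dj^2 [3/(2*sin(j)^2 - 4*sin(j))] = 3*(-2*sin(j) + 3 + 1/sin(j) - 6/sin(j)^2 + 4/sin(j)^3)/(sin(j) - 2)^3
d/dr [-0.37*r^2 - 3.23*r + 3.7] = -0.74*r - 3.23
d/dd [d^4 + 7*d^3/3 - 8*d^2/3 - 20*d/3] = 4*d^3 + 7*d^2 - 16*d/3 - 20/3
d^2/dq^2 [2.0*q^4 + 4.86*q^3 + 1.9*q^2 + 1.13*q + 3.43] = 24.0*q^2 + 29.16*q + 3.8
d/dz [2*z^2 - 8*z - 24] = 4*z - 8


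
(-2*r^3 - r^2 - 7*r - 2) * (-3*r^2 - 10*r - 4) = 6*r^5 + 23*r^4 + 39*r^3 + 80*r^2 + 48*r + 8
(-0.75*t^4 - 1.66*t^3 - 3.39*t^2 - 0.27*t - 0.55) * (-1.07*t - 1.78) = 0.8025*t^5 + 3.1112*t^4 + 6.5821*t^3 + 6.3231*t^2 + 1.0691*t + 0.979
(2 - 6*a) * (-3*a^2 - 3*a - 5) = 18*a^3 + 12*a^2 + 24*a - 10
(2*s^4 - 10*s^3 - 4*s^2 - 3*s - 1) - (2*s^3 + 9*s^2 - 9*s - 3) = 2*s^4 - 12*s^3 - 13*s^2 + 6*s + 2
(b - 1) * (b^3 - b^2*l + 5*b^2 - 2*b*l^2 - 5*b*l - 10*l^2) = b^4 - b^3*l + 4*b^3 - 2*b^2*l^2 - 4*b^2*l - 5*b^2 - 8*b*l^2 + 5*b*l + 10*l^2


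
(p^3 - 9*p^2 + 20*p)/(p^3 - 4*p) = (p^2 - 9*p + 20)/(p^2 - 4)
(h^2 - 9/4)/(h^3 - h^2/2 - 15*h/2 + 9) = (h + 3/2)/(h^2 + h - 6)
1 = 1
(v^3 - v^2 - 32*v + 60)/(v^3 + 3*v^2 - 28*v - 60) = (v - 2)/(v + 2)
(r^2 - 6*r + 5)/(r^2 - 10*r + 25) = (r - 1)/(r - 5)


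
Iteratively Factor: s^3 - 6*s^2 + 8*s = (s - 2)*(s^2 - 4*s) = s*(s - 2)*(s - 4)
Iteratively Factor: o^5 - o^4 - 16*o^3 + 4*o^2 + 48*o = (o + 3)*(o^4 - 4*o^3 - 4*o^2 + 16*o) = (o - 2)*(o + 3)*(o^3 - 2*o^2 - 8*o) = (o - 2)*(o + 2)*(o + 3)*(o^2 - 4*o) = (o - 4)*(o - 2)*(o + 2)*(o + 3)*(o)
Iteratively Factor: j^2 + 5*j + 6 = (j + 2)*(j + 3)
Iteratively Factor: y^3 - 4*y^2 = (y)*(y^2 - 4*y) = y^2*(y - 4)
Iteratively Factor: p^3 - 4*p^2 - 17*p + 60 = (p + 4)*(p^2 - 8*p + 15) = (p - 5)*(p + 4)*(p - 3)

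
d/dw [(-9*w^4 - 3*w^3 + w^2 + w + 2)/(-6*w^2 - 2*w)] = (27*w^5 + 18*w^4 + 3*w^3 + w^2 + 6*w + 1)/(w^2*(9*w^2 + 6*w + 1))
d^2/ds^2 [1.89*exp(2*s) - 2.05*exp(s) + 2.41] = (7.56*exp(s) - 2.05)*exp(s)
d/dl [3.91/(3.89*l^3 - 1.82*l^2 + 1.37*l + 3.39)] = (-45.6297*l^2 + 14.2324*l - 5.3567)/(3.89*l^3 - 1.82*l^2 + 1.37*l + 3.39)^2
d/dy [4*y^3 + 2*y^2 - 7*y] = 12*y^2 + 4*y - 7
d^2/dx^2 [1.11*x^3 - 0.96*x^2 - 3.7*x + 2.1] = 6.66*x - 1.92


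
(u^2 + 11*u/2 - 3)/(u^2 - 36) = (u - 1/2)/(u - 6)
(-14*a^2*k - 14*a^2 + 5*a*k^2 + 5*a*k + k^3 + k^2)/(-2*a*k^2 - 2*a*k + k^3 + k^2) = (7*a + k)/k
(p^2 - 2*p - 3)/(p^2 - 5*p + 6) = (p + 1)/(p - 2)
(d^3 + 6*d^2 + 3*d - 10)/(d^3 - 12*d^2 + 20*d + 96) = (d^2 + 4*d - 5)/(d^2 - 14*d + 48)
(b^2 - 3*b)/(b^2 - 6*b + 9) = b/(b - 3)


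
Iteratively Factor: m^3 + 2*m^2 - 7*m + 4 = (m + 4)*(m^2 - 2*m + 1) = (m - 1)*(m + 4)*(m - 1)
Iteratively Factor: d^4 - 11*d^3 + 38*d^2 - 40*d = (d - 2)*(d^3 - 9*d^2 + 20*d) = (d - 5)*(d - 2)*(d^2 - 4*d) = (d - 5)*(d - 4)*(d - 2)*(d)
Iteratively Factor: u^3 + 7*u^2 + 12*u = (u + 3)*(u^2 + 4*u) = u*(u + 3)*(u + 4)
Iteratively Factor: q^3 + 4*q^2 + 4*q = (q + 2)*(q^2 + 2*q) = q*(q + 2)*(q + 2)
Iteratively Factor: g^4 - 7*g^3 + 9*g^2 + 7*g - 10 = (g - 1)*(g^3 - 6*g^2 + 3*g + 10) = (g - 5)*(g - 1)*(g^2 - g - 2) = (g - 5)*(g - 2)*(g - 1)*(g + 1)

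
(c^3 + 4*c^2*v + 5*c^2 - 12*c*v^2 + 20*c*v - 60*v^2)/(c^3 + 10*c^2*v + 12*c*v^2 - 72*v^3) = (c + 5)/(c + 6*v)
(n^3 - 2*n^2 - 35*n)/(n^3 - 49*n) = (n + 5)/(n + 7)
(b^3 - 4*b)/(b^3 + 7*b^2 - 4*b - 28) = b/(b + 7)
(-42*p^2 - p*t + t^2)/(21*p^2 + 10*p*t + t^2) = (-42*p^2 - p*t + t^2)/(21*p^2 + 10*p*t + t^2)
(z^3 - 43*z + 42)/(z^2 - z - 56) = (z^2 - 7*z + 6)/(z - 8)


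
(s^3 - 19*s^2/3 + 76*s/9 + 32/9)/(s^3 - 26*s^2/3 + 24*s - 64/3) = (s + 1/3)/(s - 2)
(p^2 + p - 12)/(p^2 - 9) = (p + 4)/(p + 3)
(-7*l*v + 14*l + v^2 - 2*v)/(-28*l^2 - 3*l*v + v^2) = (v - 2)/(4*l + v)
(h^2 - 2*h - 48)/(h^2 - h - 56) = (h + 6)/(h + 7)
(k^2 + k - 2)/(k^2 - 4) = (k - 1)/(k - 2)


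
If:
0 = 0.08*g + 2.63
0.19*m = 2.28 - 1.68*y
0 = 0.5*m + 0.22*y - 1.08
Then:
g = -32.88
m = 1.64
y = 1.17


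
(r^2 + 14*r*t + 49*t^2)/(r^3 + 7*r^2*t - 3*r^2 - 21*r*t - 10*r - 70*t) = (r + 7*t)/(r^2 - 3*r - 10)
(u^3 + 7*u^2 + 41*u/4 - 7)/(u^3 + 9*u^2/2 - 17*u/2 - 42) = (u - 1/2)/(u - 3)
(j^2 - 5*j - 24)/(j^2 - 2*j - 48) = (j + 3)/(j + 6)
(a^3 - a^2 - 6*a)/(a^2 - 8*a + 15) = a*(a + 2)/(a - 5)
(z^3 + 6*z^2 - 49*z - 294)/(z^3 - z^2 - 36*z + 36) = (z^2 - 49)/(z^2 - 7*z + 6)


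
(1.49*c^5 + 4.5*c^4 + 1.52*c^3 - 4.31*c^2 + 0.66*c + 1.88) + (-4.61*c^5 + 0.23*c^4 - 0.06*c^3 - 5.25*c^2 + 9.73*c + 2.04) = -3.12*c^5 + 4.73*c^4 + 1.46*c^3 - 9.56*c^2 + 10.39*c + 3.92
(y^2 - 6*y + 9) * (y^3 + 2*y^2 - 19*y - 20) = y^5 - 4*y^4 - 22*y^3 + 112*y^2 - 51*y - 180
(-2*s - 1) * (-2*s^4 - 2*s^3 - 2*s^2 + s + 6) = 4*s^5 + 6*s^4 + 6*s^3 - 13*s - 6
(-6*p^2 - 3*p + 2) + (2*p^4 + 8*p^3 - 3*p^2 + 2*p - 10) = 2*p^4 + 8*p^3 - 9*p^2 - p - 8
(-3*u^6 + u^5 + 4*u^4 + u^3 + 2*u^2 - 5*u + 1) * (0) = 0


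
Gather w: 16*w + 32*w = 48*w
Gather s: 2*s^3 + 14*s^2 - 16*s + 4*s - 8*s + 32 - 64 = 2*s^3 + 14*s^2 - 20*s - 32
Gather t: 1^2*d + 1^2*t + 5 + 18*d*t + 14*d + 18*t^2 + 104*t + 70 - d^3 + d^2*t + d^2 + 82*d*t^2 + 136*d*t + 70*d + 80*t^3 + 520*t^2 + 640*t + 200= -d^3 + d^2 + 85*d + 80*t^3 + t^2*(82*d + 538) + t*(d^2 + 154*d + 745) + 275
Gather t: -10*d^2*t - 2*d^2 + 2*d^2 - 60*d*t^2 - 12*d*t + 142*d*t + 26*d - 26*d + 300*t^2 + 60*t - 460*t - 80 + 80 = t^2*(300 - 60*d) + t*(-10*d^2 + 130*d - 400)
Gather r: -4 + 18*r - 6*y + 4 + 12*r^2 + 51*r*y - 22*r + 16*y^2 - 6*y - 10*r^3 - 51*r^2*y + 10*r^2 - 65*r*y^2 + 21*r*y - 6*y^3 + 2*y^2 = -10*r^3 + r^2*(22 - 51*y) + r*(-65*y^2 + 72*y - 4) - 6*y^3 + 18*y^2 - 12*y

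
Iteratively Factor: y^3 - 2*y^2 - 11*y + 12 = (y - 4)*(y^2 + 2*y - 3) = (y - 4)*(y - 1)*(y + 3)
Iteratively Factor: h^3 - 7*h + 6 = (h - 2)*(h^2 + 2*h - 3) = (h - 2)*(h + 3)*(h - 1)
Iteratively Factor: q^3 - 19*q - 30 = (q + 2)*(q^2 - 2*q - 15) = (q + 2)*(q + 3)*(q - 5)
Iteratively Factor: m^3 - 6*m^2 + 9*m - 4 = (m - 1)*(m^2 - 5*m + 4) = (m - 4)*(m - 1)*(m - 1)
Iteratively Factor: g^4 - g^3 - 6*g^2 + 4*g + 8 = (g + 1)*(g^3 - 2*g^2 - 4*g + 8) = (g + 1)*(g + 2)*(g^2 - 4*g + 4) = (g - 2)*(g + 1)*(g + 2)*(g - 2)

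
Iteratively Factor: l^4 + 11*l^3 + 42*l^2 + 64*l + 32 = (l + 4)*(l^3 + 7*l^2 + 14*l + 8) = (l + 1)*(l + 4)*(l^2 + 6*l + 8) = (l + 1)*(l + 4)^2*(l + 2)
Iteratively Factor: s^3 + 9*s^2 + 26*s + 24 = (s + 4)*(s^2 + 5*s + 6) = (s + 3)*(s + 4)*(s + 2)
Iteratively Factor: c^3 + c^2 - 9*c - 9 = (c - 3)*(c^2 + 4*c + 3) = (c - 3)*(c + 1)*(c + 3)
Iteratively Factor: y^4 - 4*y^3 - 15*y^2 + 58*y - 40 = (y + 4)*(y^3 - 8*y^2 + 17*y - 10) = (y - 1)*(y + 4)*(y^2 - 7*y + 10) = (y - 5)*(y - 1)*(y + 4)*(y - 2)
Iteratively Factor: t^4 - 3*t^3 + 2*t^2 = (t)*(t^3 - 3*t^2 + 2*t) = t*(t - 1)*(t^2 - 2*t) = t^2*(t - 1)*(t - 2)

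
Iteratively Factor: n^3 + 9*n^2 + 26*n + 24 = (n + 4)*(n^2 + 5*n + 6) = (n + 3)*(n + 4)*(n + 2)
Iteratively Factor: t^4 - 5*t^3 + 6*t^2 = (t)*(t^3 - 5*t^2 + 6*t) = t*(t - 2)*(t^2 - 3*t) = t*(t - 3)*(t - 2)*(t)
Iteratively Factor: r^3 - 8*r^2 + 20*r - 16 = (r - 2)*(r^2 - 6*r + 8) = (r - 4)*(r - 2)*(r - 2)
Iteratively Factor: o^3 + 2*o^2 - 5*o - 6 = (o + 1)*(o^2 + o - 6) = (o + 1)*(o + 3)*(o - 2)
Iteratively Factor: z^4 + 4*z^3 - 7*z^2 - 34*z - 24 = (z + 4)*(z^3 - 7*z - 6) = (z + 2)*(z + 4)*(z^2 - 2*z - 3) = (z - 3)*(z + 2)*(z + 4)*(z + 1)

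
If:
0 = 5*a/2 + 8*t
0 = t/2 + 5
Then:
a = 32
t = -10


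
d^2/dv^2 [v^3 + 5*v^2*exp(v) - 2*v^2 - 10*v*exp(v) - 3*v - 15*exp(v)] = 5*v^2*exp(v) + 10*v*exp(v) + 6*v - 25*exp(v) - 4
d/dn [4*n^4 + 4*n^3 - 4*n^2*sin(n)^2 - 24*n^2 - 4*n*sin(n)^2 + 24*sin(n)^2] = 16*n^3 - 4*n^2*sin(2*n) + 12*n^2 + 4*sqrt(2)*n*cos(2*n + pi/4) - 52*n + 24*sin(2*n) + 2*cos(2*n) - 2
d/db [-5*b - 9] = -5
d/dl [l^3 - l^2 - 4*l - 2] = 3*l^2 - 2*l - 4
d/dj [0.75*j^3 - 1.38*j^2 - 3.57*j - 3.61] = 2.25*j^2 - 2.76*j - 3.57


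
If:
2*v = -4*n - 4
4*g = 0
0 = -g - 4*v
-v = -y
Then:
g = 0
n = -1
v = 0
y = 0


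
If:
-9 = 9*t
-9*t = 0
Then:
No Solution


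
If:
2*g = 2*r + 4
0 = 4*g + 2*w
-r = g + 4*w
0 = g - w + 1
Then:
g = -1/3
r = -7/3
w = 2/3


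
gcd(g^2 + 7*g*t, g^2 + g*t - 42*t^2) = g + 7*t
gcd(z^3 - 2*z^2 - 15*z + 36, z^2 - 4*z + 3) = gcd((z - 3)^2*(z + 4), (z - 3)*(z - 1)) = z - 3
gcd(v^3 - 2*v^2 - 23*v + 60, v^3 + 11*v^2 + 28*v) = 1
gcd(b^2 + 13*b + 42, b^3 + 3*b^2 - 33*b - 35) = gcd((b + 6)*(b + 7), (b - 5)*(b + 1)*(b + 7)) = b + 7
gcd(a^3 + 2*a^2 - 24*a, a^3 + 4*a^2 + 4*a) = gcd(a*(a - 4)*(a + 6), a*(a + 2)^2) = a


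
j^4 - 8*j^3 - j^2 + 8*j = j*(j - 8)*(j - 1)*(j + 1)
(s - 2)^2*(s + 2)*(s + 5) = s^4 + 3*s^3 - 14*s^2 - 12*s + 40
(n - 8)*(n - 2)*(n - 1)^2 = n^4 - 12*n^3 + 37*n^2 - 42*n + 16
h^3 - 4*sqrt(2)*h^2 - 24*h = h*(h - 6*sqrt(2))*(h + 2*sqrt(2))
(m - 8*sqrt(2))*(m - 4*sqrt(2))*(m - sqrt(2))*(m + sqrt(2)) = m^4 - 12*sqrt(2)*m^3 + 62*m^2 + 24*sqrt(2)*m - 128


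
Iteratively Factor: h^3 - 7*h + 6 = (h + 3)*(h^2 - 3*h + 2) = (h - 1)*(h + 3)*(h - 2)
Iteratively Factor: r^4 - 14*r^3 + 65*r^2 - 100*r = (r - 5)*(r^3 - 9*r^2 + 20*r) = (r - 5)^2*(r^2 - 4*r) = r*(r - 5)^2*(r - 4)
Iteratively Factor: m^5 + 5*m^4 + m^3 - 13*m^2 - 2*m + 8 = (m + 1)*(m^4 + 4*m^3 - 3*m^2 - 10*m + 8) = (m - 1)*(m + 1)*(m^3 + 5*m^2 + 2*m - 8) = (m - 1)*(m + 1)*(m + 2)*(m^2 + 3*m - 4) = (m - 1)^2*(m + 1)*(m + 2)*(m + 4)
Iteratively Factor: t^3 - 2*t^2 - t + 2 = (t + 1)*(t^2 - 3*t + 2) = (t - 1)*(t + 1)*(t - 2)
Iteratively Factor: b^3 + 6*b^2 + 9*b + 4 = (b + 1)*(b^2 + 5*b + 4) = (b + 1)^2*(b + 4)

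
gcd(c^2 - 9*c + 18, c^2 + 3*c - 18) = c - 3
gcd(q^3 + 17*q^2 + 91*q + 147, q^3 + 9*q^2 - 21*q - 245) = q^2 + 14*q + 49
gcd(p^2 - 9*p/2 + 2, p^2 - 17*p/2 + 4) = p - 1/2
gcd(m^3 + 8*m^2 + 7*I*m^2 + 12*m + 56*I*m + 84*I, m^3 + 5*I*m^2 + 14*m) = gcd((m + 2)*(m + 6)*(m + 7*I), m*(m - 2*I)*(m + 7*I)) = m + 7*I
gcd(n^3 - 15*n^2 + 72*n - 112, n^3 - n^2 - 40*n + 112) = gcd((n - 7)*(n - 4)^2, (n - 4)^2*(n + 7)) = n^2 - 8*n + 16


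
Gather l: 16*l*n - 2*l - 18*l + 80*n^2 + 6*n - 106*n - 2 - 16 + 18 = l*(16*n - 20) + 80*n^2 - 100*n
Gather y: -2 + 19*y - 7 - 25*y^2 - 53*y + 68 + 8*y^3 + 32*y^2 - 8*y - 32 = 8*y^3 + 7*y^2 - 42*y + 27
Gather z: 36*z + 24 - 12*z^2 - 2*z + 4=-12*z^2 + 34*z + 28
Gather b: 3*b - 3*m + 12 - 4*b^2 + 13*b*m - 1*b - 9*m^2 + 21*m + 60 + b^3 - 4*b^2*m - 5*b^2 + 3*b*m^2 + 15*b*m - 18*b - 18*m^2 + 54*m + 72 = b^3 + b^2*(-4*m - 9) + b*(3*m^2 + 28*m - 16) - 27*m^2 + 72*m + 144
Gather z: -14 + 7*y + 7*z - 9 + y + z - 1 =8*y + 8*z - 24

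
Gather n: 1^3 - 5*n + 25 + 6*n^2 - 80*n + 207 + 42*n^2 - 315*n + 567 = 48*n^2 - 400*n + 800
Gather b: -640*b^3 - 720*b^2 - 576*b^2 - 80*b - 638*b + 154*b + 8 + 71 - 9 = -640*b^3 - 1296*b^2 - 564*b + 70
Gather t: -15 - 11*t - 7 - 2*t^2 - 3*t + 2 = -2*t^2 - 14*t - 20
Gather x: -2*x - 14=-2*x - 14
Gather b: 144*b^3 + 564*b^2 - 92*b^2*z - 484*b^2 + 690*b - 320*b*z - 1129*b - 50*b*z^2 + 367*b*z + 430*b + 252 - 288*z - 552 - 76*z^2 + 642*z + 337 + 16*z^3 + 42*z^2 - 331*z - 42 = 144*b^3 + b^2*(80 - 92*z) + b*(-50*z^2 + 47*z - 9) + 16*z^3 - 34*z^2 + 23*z - 5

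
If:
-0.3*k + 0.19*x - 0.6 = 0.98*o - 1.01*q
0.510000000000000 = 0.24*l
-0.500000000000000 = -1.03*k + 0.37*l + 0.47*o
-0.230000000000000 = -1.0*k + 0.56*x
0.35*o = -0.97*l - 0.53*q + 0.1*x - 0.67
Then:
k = -0.45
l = 2.12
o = -3.72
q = -2.92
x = -1.21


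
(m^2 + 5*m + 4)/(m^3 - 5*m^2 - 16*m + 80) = (m + 1)/(m^2 - 9*m + 20)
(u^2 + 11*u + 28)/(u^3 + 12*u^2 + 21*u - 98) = (u + 4)/(u^2 + 5*u - 14)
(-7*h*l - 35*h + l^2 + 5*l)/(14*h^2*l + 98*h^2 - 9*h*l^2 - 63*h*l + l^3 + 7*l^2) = (-l - 5)/(2*h*l + 14*h - l^2 - 7*l)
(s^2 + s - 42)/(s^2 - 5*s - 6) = (s + 7)/(s + 1)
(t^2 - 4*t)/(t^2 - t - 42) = t*(4 - t)/(-t^2 + t + 42)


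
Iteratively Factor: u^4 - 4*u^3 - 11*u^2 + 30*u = (u)*(u^3 - 4*u^2 - 11*u + 30) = u*(u - 5)*(u^2 + u - 6) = u*(u - 5)*(u + 3)*(u - 2)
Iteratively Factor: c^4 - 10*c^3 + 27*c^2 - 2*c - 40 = (c - 4)*(c^3 - 6*c^2 + 3*c + 10) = (c - 4)*(c + 1)*(c^2 - 7*c + 10) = (c - 5)*(c - 4)*(c + 1)*(c - 2)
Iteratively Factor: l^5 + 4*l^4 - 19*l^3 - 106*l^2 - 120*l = (l + 4)*(l^4 - 19*l^2 - 30*l) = (l - 5)*(l + 4)*(l^3 + 5*l^2 + 6*l) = l*(l - 5)*(l + 4)*(l^2 + 5*l + 6) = l*(l - 5)*(l + 2)*(l + 4)*(l + 3)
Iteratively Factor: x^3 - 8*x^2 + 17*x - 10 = (x - 2)*(x^2 - 6*x + 5) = (x - 2)*(x - 1)*(x - 5)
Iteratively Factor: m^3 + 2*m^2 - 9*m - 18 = (m - 3)*(m^2 + 5*m + 6) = (m - 3)*(m + 2)*(m + 3)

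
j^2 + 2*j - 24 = (j - 4)*(j + 6)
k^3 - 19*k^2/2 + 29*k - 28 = (k - 4)*(k - 7/2)*(k - 2)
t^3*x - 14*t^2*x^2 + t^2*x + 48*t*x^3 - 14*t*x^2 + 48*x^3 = (t - 8*x)*(t - 6*x)*(t*x + x)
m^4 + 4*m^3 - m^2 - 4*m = m*(m - 1)*(m + 1)*(m + 4)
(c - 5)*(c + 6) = c^2 + c - 30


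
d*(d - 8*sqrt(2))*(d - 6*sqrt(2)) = d^3 - 14*sqrt(2)*d^2 + 96*d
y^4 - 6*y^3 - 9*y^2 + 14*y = y*(y - 7)*(y - 1)*(y + 2)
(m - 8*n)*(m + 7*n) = m^2 - m*n - 56*n^2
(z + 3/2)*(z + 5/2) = z^2 + 4*z + 15/4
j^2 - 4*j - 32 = (j - 8)*(j + 4)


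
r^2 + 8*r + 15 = (r + 3)*(r + 5)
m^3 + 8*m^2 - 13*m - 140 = (m - 4)*(m + 5)*(m + 7)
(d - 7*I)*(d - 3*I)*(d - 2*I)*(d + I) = d^4 - 11*I*d^3 - 29*d^2 + I*d - 42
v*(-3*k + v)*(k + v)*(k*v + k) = -3*k^3*v^2 - 3*k^3*v - 2*k^2*v^3 - 2*k^2*v^2 + k*v^4 + k*v^3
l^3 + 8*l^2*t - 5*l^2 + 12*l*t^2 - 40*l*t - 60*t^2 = (l - 5)*(l + 2*t)*(l + 6*t)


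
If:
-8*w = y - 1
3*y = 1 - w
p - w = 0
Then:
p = 2/23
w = 2/23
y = 7/23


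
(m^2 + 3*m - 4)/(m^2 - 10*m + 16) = (m^2 + 3*m - 4)/(m^2 - 10*m + 16)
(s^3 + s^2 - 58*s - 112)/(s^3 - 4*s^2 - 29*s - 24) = (s^2 + 9*s + 14)/(s^2 + 4*s + 3)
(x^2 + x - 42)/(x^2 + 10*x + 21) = (x - 6)/(x + 3)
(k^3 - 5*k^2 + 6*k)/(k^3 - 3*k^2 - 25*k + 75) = k*(k - 2)/(k^2 - 25)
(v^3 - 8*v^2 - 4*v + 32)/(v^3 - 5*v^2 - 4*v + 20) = (v - 8)/(v - 5)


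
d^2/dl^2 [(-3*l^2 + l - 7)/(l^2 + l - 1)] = 4*(2*l^3 - 15*l^2 - 9*l - 8)/(l^6 + 3*l^5 - 5*l^3 + 3*l - 1)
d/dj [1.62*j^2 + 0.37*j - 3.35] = 3.24*j + 0.37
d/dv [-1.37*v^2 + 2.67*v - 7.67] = 2.67 - 2.74*v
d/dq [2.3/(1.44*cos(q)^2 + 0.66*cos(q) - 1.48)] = (6.624*cos(q) + 1.518)*sin(q)/(1.44*cos(q)^2 + 0.66*cos(q) - 1.48)^2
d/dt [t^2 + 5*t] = 2*t + 5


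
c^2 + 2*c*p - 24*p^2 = (c - 4*p)*(c + 6*p)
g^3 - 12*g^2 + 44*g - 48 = (g - 6)*(g - 4)*(g - 2)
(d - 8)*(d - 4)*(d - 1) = d^3 - 13*d^2 + 44*d - 32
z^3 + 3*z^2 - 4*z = z*(z - 1)*(z + 4)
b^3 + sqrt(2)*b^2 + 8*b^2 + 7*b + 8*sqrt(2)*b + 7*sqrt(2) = (b + 1)*(b + 7)*(b + sqrt(2))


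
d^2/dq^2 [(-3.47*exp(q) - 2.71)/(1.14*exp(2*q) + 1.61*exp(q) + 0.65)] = (-4.509612*exp(4*q) - 7.71882599999999*exp(3*q) + 0.505817999999991*exp(2*q) + 4.639204*exp(q) + 1.36994)*exp(q)/(1.481544*exp(6*q) + 6.277068*exp(5*q) + 11.399202*exp(4*q) + 11.331341*exp(3*q) + 6.499545*exp(2*q) + 2.040675*exp(q) + 0.274625)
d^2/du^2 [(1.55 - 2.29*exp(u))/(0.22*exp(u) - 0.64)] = (-0.247412*exp(u) - 0.719744)*exp(u)/(0.010648*exp(3*u) - 0.092928*exp(2*u) + 0.270336*exp(u) - 0.262144)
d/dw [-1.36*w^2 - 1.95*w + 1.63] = -2.72*w - 1.95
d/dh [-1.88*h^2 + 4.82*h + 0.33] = 4.82 - 3.76*h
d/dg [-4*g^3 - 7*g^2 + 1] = 2*g*(-6*g - 7)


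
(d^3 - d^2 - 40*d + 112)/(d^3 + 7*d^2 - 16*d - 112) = (d - 4)/(d + 4)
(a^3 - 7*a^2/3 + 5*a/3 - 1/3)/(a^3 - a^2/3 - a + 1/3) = (a - 1)/(a + 1)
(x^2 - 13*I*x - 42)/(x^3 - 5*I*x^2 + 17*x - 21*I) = (x - 6*I)/(x^2 + 2*I*x + 3)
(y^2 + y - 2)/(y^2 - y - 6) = (y - 1)/(y - 3)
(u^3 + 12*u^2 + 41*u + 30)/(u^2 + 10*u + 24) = (u^2 + 6*u + 5)/(u + 4)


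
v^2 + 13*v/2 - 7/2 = (v - 1/2)*(v + 7)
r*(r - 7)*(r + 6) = r^3 - r^2 - 42*r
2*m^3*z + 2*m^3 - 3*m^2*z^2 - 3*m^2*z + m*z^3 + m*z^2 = (-2*m + z)*(-m + z)*(m*z + m)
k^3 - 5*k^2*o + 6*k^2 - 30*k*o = k*(k + 6)*(k - 5*o)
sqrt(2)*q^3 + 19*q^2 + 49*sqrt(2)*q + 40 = (q + 4*sqrt(2))*(q + 5*sqrt(2))*(sqrt(2)*q + 1)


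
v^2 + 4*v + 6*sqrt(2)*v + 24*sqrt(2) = (v + 4)*(v + 6*sqrt(2))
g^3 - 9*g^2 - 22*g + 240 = (g - 8)*(g - 6)*(g + 5)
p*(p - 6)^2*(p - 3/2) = p^4 - 27*p^3/2 + 54*p^2 - 54*p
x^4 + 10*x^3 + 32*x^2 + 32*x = x*(x + 2)*(x + 4)^2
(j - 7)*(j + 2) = j^2 - 5*j - 14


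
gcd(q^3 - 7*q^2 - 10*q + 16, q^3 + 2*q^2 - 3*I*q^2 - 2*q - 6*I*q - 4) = q + 2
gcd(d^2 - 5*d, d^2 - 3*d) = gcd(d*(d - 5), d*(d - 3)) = d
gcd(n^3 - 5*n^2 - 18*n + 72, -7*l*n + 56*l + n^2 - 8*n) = 1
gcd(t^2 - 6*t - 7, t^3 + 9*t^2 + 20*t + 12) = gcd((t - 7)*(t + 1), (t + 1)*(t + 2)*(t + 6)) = t + 1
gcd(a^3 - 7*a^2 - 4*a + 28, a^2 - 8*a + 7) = a - 7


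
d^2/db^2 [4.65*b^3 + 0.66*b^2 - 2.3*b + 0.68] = 27.9*b + 1.32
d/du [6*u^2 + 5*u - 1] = 12*u + 5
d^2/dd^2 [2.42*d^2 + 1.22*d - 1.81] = 4.84000000000000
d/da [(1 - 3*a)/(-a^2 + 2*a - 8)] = (-3*a^2 + 2*a + 22)/(a^4 - 4*a^3 + 20*a^2 - 32*a + 64)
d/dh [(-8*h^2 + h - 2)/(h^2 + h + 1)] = 3*(-3*h^2 - 4*h + 1)/(h^4 + 2*h^3 + 3*h^2 + 2*h + 1)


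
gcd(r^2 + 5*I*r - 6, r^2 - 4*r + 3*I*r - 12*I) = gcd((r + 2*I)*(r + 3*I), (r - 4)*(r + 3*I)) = r + 3*I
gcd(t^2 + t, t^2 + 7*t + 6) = t + 1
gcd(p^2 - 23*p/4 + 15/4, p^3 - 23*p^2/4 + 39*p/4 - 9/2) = p - 3/4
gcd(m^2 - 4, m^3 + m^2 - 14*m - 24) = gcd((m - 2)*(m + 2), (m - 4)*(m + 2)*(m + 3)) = m + 2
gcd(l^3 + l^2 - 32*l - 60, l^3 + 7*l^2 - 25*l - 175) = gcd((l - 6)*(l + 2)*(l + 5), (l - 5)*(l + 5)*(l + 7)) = l + 5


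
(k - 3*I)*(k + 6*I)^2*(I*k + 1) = I*k^4 - 8*k^3 + 9*I*k^2 - 108*k + 108*I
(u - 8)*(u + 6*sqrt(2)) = u^2 - 8*u + 6*sqrt(2)*u - 48*sqrt(2)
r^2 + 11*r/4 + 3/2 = (r + 3/4)*(r + 2)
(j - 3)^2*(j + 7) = j^3 + j^2 - 33*j + 63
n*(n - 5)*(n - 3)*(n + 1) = n^4 - 7*n^3 + 7*n^2 + 15*n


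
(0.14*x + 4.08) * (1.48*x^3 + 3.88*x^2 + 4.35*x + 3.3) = 0.2072*x^4 + 6.5816*x^3 + 16.4394*x^2 + 18.21*x + 13.464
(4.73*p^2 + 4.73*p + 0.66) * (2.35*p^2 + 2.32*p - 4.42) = 11.1155*p^4 + 22.0891*p^3 - 8.382*p^2 - 19.3754*p - 2.9172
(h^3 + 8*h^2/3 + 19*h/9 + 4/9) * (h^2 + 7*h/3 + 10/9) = h^5 + 5*h^4 + 85*h^3/9 + 25*h^2/3 + 274*h/81 + 40/81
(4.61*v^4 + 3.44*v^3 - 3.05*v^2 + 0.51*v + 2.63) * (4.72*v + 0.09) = 21.7592*v^5 + 16.6517*v^4 - 14.0864*v^3 + 2.1327*v^2 + 12.4595*v + 0.2367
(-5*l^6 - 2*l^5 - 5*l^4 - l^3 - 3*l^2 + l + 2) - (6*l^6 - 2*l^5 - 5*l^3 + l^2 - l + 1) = -11*l^6 - 5*l^4 + 4*l^3 - 4*l^2 + 2*l + 1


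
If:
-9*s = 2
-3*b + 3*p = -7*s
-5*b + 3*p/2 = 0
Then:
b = 2/9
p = 20/27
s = -2/9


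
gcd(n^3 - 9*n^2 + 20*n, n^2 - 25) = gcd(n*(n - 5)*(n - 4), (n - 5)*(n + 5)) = n - 5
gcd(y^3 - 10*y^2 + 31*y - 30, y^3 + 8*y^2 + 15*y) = 1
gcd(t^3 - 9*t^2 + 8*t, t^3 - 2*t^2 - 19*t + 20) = t - 1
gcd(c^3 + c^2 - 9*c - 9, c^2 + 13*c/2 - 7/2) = 1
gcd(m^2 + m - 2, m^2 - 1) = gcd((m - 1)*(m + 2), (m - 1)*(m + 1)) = m - 1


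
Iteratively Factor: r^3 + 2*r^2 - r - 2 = (r + 2)*(r^2 - 1) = (r - 1)*(r + 2)*(r + 1)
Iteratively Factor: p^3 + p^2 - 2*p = (p + 2)*(p^2 - p) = p*(p + 2)*(p - 1)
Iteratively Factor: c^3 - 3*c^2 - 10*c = (c - 5)*(c^2 + 2*c) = c*(c - 5)*(c + 2)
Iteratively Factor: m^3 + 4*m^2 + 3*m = (m)*(m^2 + 4*m + 3) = m*(m + 1)*(m + 3)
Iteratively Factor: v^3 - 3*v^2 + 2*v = (v)*(v^2 - 3*v + 2) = v*(v - 1)*(v - 2)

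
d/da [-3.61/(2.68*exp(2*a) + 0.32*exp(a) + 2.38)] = (19.3496*exp(a) + 1.1552)*exp(a)/(2.68*exp(2*a) + 0.32*exp(a) + 2.38)^2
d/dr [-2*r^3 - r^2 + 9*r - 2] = -6*r^2 - 2*r + 9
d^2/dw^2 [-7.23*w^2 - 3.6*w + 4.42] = -14.4600000000000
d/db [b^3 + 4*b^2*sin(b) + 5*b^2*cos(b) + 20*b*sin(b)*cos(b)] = -5*b^2*sin(b) + 4*b^2*cos(b) + 3*b^2 + 8*b*sin(b) + 10*b*cos(b) + 20*b*cos(2*b) + 10*sin(2*b)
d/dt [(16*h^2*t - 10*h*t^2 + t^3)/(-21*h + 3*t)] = (-112*h^3 + 140*h^2*t - 31*h*t^2 + 2*t^3)/(3*(49*h^2 - 14*h*t + t^2))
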